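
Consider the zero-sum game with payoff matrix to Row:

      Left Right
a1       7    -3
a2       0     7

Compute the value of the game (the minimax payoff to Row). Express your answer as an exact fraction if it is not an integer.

Row minima: a1 → -3, a2 → 0; maximin = 0.
Column maxima: Left → 7, Right → 7; minimax = 7.
0 ≠ 7, so there is no saddle point; optimal play is mixed.
Let Row play a1 with probability p. Expected payoff against Left: 7p + 0(1−p) = 7p; against Right: (-3)p + 7(1−p) = −10p + 7.
Setting these equal: 7p = −10p + 7 ⇒ 17p = 7 ⇒ p = 7/17, and the value is (7)·(7/17) = 49/17.
For Column: with q = P(Left), equating a1's and a2's payoffs gives 10q − 3 = −7q + 7 ⇒ q = 10/17.

49/17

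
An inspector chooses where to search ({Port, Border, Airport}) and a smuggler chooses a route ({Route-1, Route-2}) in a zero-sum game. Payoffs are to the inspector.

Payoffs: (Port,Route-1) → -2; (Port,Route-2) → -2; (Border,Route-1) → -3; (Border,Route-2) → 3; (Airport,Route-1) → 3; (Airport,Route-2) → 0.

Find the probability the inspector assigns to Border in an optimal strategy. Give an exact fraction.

Row minima: Port → -2, Border → -3, Airport → 0; maximin = 0.
Column maxima: Route-1 → 3, Route-2 → 3; minimax = 3.
0 ≠ 3, so there is no saddle point; optimal play is mixed.
Port is strictly dominated by Airport, so the inspector never plays it.
On the remaining 2×2 (Border, Airport vs Route-1, Route-2):
Let the inspector play Border with probability p. Expected payoff against Route-1: (-3)p + 3(1−p) = −6p + 3; against Route-2: 3p + 0(1−p) = 3p.
Setting these equal: −6p + 3 = 3p ⇒ −9p = -3 ⇒ p = 1/3, and the value is (-6)·(1/3) + 3 = 1.
For the smuggler: with q = P(Route-1), equating Border's and Airport's payoffs gives −6q + 3 = 3q ⇒ q = 1/3.

1/3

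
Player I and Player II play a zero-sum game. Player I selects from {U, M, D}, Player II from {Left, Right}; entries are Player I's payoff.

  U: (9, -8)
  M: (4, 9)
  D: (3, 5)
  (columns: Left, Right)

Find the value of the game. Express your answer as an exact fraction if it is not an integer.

113/22

Row minima: U → -8, M → 4, D → 3; maximin = 4.
Column maxima: Left → 9, Right → 9; minimax = 9.
4 ≠ 9, so there is no saddle point; optimal play is mixed.
D is strictly dominated by M, so Player I never plays it.
On the remaining 2×2 (U, M vs Left, Right):
Let Player I play U with probability p. Expected payoff against Left: 9p + 4(1−p) = 5p + 4; against Right: (-8)p + 9(1−p) = −17p + 9.
Setting these equal: 5p + 4 = −17p + 9 ⇒ 22p = 5 ⇒ p = 5/22, and the value is (5)·(5/22) + 4 = 113/22.
For Player II: with q = P(Left), equating U's and M's payoffs gives 17q − 8 = −5q + 9 ⇒ q = 17/22.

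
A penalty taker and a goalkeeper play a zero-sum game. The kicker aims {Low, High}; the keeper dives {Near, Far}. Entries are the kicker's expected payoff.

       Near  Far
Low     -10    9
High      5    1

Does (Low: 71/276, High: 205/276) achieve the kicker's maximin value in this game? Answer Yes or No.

Against Near this mix gives (71/276)·(-10) + (205/276)·5 = 105/92.
Against Far this mix gives (71/276)·9 + (205/276)·1 = 211/69.
The keeper will play Near, holding the kicker to 105/92. Shifting weight toward the row that does better against Near would raise this floor (the equalizing mix achieves 55/23 against both Near and Far), so the proposed strategy is not optimal.

No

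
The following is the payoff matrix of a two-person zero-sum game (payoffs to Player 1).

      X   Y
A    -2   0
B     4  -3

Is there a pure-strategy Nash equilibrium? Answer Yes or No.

Row minima: A → -2, B → -3; maximin = -2.
Column maxima: X → 4, Y → 0; minimax = 0.
-2 ≠ 0, so no pure-strategy equilibrium exists.

No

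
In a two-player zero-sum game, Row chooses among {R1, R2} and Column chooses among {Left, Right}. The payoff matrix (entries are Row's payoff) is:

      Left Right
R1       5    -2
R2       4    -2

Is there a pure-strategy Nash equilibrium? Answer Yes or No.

Yes

Row minima: R1 → -2, R2 → -2; maximin = -2.
Column maxima: Left → 5, Right → -2; minimax = -2.
maximin = minimax = -2, so a saddle point exists.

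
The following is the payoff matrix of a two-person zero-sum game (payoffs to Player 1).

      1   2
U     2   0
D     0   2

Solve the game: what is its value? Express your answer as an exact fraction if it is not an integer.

Row minima: U → 0, D → 0; maximin = 0.
Column maxima: 1 → 2, 2 → 2; minimax = 2.
0 ≠ 2, so there is no saddle point; optimal play is mixed.
Let Player 1 play U with probability p. Expected payoff against 1: 2p + 0(1−p) = 2p; against 2: 0p + 2(1−p) = −2p + 2.
Setting these equal: 2p = −2p + 2 ⇒ 4p = 2 ⇒ p = 1/2, and the value is (2)·(1/2) = 1.
For Player 2: with q = P(1), equating U's and D's payoffs gives 2q = −2q + 2 ⇒ q = 1/2.

1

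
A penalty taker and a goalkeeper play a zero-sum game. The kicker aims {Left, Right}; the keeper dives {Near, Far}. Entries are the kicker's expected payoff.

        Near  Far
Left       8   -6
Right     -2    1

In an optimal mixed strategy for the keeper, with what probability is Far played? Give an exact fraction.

10/17

Row minima: Left → -6, Right → -2; maximin = -2.
Column maxima: Near → 8, Far → 1; minimax = 1.
-2 ≠ 1, so there is no saddle point; optimal play is mixed.
Let the kicker play Left with probability p. Expected payoff against Near: 8p + (-2)(1−p) = 10p − 2; against Far: (-6)p + 1(1−p) = −7p + 1.
Setting these equal: 10p − 2 = −7p + 1 ⇒ 17p = 3 ⇒ p = 3/17, and the value is (10)·(3/17) − 2 = -4/17.
For the keeper: with q = P(Near), equating Left's and Right's payoffs gives 14q − 6 = −3q + 1 ⇒ q = 7/17.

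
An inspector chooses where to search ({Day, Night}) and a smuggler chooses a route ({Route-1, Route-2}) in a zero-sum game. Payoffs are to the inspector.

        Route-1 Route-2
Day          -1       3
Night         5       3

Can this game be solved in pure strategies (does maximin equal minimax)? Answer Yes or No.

Yes

Row minima: Day → -1, Night → 3; maximin = 3.
Column maxima: Route-1 → 5, Route-2 → 3; minimax = 3.
maximin = minimax = 3, so a saddle point exists.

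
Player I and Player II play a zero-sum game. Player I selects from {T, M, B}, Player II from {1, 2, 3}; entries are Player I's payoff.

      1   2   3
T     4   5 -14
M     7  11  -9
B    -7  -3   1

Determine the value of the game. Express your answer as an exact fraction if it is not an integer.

-7/3

Row minima: T → -14, M → -9, B → -7; maximin = -7.
Column maxima: 1 → 7, 2 → 11, 3 → 1; minimax = 1.
-7 ≠ 1, so there is no saddle point; optimal play is mixed.
T is strictly dominated by M, so Player I never plays it.
2 is strictly dominated by 1 (it gives Player I strictly more in every row), so Player II never plays it.
On the remaining 2×2 (M, B vs 1, 3):
Let Player I play M with probability p. Expected payoff against 1: 7p + (-7)(1−p) = 14p − 7; against 3: (-9)p + 1(1−p) = −10p + 1.
Setting these equal: 14p − 7 = −10p + 1 ⇒ 24p = 8 ⇒ p = 1/3, and the value is (14)·(1/3) − 7 = -7/3.
For Player II: with q = P(1), equating M's and B's payoffs gives 16q − 9 = −8q + 1 ⇒ q = 5/12.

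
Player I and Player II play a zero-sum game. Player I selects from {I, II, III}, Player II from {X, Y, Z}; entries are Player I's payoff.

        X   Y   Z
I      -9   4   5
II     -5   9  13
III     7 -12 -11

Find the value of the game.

Row minima: I → -9, II → -5, III → -12; maximin = -5.
Column maxima: X → 7, Y → 9, Z → 13; minimax = 7.
-5 ≠ 7, so there is no saddle point; optimal play is mixed.
I is strictly dominated by II, so Player I never plays it.
Z is strictly dominated by Y (it gives Player I strictly more in every row), so Player II never plays it.
On the remaining 2×2 (II, III vs X, Y):
Let Player I play II with probability p. Expected payoff against X: (-5)p + 7(1−p) = −12p + 7; against Y: 9p + (-12)(1−p) = 21p − 12.
Setting these equal: −12p + 7 = 21p − 12 ⇒ −33p = -19 ⇒ p = 19/33, and the value is (-12)·(19/33) + 7 = 1/11.
For Player II: with q = P(X), equating II's and III's payoffs gives −14q + 9 = 19q − 12 ⇒ q = 7/11.

1/11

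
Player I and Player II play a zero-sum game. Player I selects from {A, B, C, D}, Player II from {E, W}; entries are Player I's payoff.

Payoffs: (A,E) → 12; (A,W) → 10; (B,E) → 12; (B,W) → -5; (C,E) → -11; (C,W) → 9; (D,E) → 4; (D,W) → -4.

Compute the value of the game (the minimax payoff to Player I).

Row minima: A → 10, B → -5, C → -11, D → -4; maximin = 10.
Column maxima: E → 12, W → 10; minimax = 10.
Since maximin = minimax = 10, there is a saddle point and the value is 10.

10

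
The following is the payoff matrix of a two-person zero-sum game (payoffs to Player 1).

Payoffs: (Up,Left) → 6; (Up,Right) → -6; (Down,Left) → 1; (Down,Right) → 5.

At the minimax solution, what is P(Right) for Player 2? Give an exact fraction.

Row minima: Up → -6, Down → 1; maximin = 1.
Column maxima: Left → 6, Right → 5; minimax = 5.
1 ≠ 5, so there is no saddle point; optimal play is mixed.
Let Player 1 play Up with probability p. Expected payoff against Left: 6p + 1(1−p) = 5p + 1; against Right: (-6)p + 5(1−p) = −11p + 5.
Setting these equal: 5p + 1 = −11p + 5 ⇒ 16p = 4 ⇒ p = 1/4, and the value is (5)·(1/4) + 1 = 9/4.
For Player 2: with q = P(Left), equating Up's and Down's payoffs gives 12q − 6 = −4q + 5 ⇒ q = 11/16.

5/16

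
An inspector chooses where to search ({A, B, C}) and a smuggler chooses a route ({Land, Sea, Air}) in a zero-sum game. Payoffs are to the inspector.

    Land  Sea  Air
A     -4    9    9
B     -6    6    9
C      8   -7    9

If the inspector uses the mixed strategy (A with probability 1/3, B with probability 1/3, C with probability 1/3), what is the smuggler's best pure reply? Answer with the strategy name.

Land

If the smuggler plays Land, the inspector's expected payoff is (1/3)·(-4) + (1/3)·(-6) + (1/3)·8 = -2/3.
If the smuggler plays Sea, the inspector's expected payoff is (1/3)·9 + (1/3)·6 + (1/3)·(-7) = 8/3.
If the smuggler plays Air, the inspector's expected payoff is (1/3)·9 + (1/3)·9 + (1/3)·9 = 9.
The smuggler minimizes the inspector's payoff; the smallest is -2/3, so the best response is Land.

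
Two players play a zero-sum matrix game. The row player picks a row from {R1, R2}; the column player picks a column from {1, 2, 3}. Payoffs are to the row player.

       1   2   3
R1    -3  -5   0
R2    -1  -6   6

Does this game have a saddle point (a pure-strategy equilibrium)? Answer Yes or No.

Row minima: R1 → -5, R2 → -6; maximin = -5.
Column maxima: 1 → -1, 2 → -5, 3 → 6; minimax = -5.
maximin = minimax = -5, so a saddle point exists.

Yes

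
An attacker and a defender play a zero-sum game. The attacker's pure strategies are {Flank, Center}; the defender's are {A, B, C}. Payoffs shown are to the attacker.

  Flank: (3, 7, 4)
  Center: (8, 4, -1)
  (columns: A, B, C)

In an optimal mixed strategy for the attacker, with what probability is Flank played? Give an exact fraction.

9/10

Row minima: Flank → 3, Center → -1; maximin = 3.
Column maxima: A → 8, B → 7, C → 4; minimax = 4.
3 ≠ 4, so there is no saddle point; optimal play is mixed.
B is strictly dominated by C (it gives the attacker strictly more in every row), so the defender never plays it.
On the remaining 2×2 (Flank, Center vs A, C):
Let the attacker play Flank with probability p. Expected payoff against A: 3p + 8(1−p) = −5p + 8; against C: 4p + (-1)(1−p) = 5p − 1.
Setting these equal: −5p + 8 = 5p − 1 ⇒ −10p = -9 ⇒ p = 9/10, and the value is (-5)·(9/10) + 8 = 7/2.
For the defender: with q = P(A), equating Flank's and Center's payoffs gives −q + 4 = 9q − 1 ⇒ q = 1/2.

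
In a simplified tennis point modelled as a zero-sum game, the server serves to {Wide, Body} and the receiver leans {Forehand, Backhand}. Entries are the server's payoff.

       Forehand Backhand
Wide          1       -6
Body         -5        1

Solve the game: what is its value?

-29/13

Row minima: Wide → -6, Body → -5; maximin = -5.
Column maxima: Forehand → 1, Backhand → 1; minimax = 1.
-5 ≠ 1, so there is no saddle point; optimal play is mixed.
Let the server play Wide with probability p. Expected payoff against Forehand: 1p + (-5)(1−p) = 6p − 5; against Backhand: (-6)p + 1(1−p) = −7p + 1.
Setting these equal: 6p − 5 = −7p + 1 ⇒ 13p = 6 ⇒ p = 6/13, and the value is (6)·(6/13) − 5 = -29/13.
For the receiver: with q = P(Forehand), equating Wide's and Body's payoffs gives 7q − 6 = −6q + 1 ⇒ q = 7/13.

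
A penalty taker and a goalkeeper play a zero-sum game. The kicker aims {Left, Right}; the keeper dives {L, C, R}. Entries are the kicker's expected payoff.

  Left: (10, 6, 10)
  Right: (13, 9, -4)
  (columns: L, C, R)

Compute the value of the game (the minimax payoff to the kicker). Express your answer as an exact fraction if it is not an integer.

114/17

Row minima: Left → 6, Right → -4; maximin = 6.
Column maxima: L → 13, C → 9, R → 10; minimax = 9.
6 ≠ 9, so there is no saddle point; optimal play is mixed.
L is strictly dominated by C (it gives the kicker strictly more in every row), so the keeper never plays it.
On the remaining 2×2 (Left, Right vs C, R):
Let the kicker play Left with probability p. Expected payoff against C: 6p + 9(1−p) = −3p + 9; against R: 10p + (-4)(1−p) = 14p − 4.
Setting these equal: −3p + 9 = 14p − 4 ⇒ −17p = -13 ⇒ p = 13/17, and the value is (-3)·(13/17) + 9 = 114/17.
For the keeper: with q = P(C), equating Left's and Right's payoffs gives −4q + 10 = 13q − 4 ⇒ q = 14/17.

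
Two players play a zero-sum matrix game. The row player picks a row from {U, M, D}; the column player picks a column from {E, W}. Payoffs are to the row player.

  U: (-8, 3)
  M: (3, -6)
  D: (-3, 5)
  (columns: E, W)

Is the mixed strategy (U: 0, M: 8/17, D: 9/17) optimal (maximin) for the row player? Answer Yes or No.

Yes

Against E this mix gives (8/17)·3 + (9/17)·(-3) = -3/17.
Against W this mix gives (8/17)·(-6) + (9/17)·5 = -3/17.
All of the column player's active replies (E, W) yield -3/17, and no column does worse for the row player. The mix makes the column player indifferent and guarantees -3/17, so it is optimal.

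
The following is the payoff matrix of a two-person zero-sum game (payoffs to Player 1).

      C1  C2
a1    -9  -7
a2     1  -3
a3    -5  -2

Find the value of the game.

Row minima: a1 → -9, a2 → -3, a3 → -5; maximin = -3.
Column maxima: C1 → 1, C2 → -2; minimax = -2.
-3 ≠ -2, so there is no saddle point; optimal play is mixed.
a1 is strictly dominated by a2, so Player 1 never plays it.
On the remaining 2×2 (a2, a3 vs C1, C2):
Let Player 1 play a2 with probability p. Expected payoff against C1: 1p + (-5)(1−p) = 6p − 5; against C2: (-3)p + (-2)(1−p) = −p − 2.
Setting these equal: 6p − 5 = −p − 2 ⇒ 7p = 3 ⇒ p = 3/7, and the value is (6)·(3/7) − 5 = -17/7.
For Player 2: with q = P(C1), equating a2's and a3's payoffs gives 4q − 3 = −3q − 2 ⇒ q = 1/7.

-17/7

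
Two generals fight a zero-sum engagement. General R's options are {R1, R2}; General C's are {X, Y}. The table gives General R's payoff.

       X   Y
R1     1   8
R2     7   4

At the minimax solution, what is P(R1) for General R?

Row minima: R1 → 1, R2 → 4; maximin = 4.
Column maxima: X → 7, Y → 8; minimax = 7.
4 ≠ 7, so there is no saddle point; optimal play is mixed.
Let General R play R1 with probability p. Expected payoff against X: 1p + 7(1−p) = −6p + 7; against Y: 8p + 4(1−p) = 4p + 4.
Setting these equal: −6p + 7 = 4p + 4 ⇒ −10p = -3 ⇒ p = 3/10, and the value is (-6)·(3/10) + 7 = 26/5.
For General C: with q = P(X), equating R1's and R2's payoffs gives −7q + 8 = 3q + 4 ⇒ q = 2/5.

3/10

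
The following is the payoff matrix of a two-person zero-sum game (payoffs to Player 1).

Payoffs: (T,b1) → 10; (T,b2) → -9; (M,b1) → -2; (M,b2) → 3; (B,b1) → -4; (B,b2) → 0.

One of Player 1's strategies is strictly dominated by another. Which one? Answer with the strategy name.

M gives a strictly higher payoff than B against every column: -2 > -4, 3 > 0.
So B is strictly dominated and Player 1 never plays it.

B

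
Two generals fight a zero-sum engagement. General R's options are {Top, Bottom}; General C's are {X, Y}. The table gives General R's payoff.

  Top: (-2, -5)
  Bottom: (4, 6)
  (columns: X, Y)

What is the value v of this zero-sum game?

Row minima: Top → -5, Bottom → 4; maximin = 4.
Column maxima: X → 4, Y → 6; minimax = 4.
Since maximin = minimax = 4, there is a saddle point and the value is 4.

4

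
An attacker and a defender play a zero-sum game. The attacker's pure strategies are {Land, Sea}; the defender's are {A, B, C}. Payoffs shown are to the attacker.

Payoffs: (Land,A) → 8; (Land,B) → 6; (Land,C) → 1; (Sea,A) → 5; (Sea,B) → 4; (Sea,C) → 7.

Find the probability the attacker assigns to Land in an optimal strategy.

3/8

Row minima: Land → 1, Sea → 4; maximin = 4.
Column maxima: A → 8, B → 6, C → 7; minimax = 6.
4 ≠ 6, so there is no saddle point; optimal play is mixed.
A is strictly dominated by B (it gives the attacker strictly more in every row), so the defender never plays it.
On the remaining 2×2 (Land, Sea vs B, C):
Let the attacker play Land with probability p. Expected payoff against B: 6p + 4(1−p) = 2p + 4; against C: 1p + 7(1−p) = −6p + 7.
Setting these equal: 2p + 4 = −6p + 7 ⇒ 8p = 3 ⇒ p = 3/8, and the value is (2)·(3/8) + 4 = 19/4.
For the defender: with q = P(B), equating Land's and Sea's payoffs gives 5q + 1 = −3q + 7 ⇒ q = 3/4.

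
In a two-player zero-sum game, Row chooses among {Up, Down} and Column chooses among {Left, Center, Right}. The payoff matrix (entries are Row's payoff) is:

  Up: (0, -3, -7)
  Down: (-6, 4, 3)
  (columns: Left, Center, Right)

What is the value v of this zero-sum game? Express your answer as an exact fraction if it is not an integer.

Row minima: Up → -7, Down → -6; maximin = -6.
Column maxima: Left → 0, Center → 4, Right → 3; minimax = 0.
-6 ≠ 0, so there is no saddle point; optimal play is mixed.
Center is strictly dominated by Right (it gives Row strictly more in every row), so Column never plays it.
On the remaining 2×2 (Up, Down vs Left, Right):
Let Row play Up with probability p. Expected payoff against Left: 0p + (-6)(1−p) = 6p − 6; against Right: (-7)p + 3(1−p) = −10p + 3.
Setting these equal: 6p − 6 = −10p + 3 ⇒ 16p = 9 ⇒ p = 9/16, and the value is (6)·(9/16) − 6 = -21/8.
For Column: with q = P(Left), equating Up's and Down's payoffs gives 7q − 7 = −9q + 3 ⇒ q = 5/8.

-21/8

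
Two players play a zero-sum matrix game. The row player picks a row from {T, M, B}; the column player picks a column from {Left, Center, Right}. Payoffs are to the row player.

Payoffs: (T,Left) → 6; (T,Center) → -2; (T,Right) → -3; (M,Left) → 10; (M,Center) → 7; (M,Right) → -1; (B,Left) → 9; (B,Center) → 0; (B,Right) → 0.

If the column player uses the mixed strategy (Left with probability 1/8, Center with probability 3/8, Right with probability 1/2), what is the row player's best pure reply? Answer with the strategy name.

Expected payoff of T: (1/8)·6 + (3/8)·(-2) + (1/2)·(-3) = -3/2.
Expected payoff of M: (1/8)·10 + (3/8)·7 + (1/2)·(-1) = 27/8.
Expected payoff of B: (1/8)·9 + (3/8)·0 + (1/2)·0 = 9/8.
The largest is 27/8, so the row player's best response is M.

M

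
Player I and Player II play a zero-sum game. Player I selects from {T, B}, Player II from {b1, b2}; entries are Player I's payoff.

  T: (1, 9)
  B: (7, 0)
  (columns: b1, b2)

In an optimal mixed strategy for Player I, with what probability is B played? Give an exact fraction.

Row minima: T → 1, B → 0; maximin = 1.
Column maxima: b1 → 7, b2 → 9; minimax = 7.
1 ≠ 7, so there is no saddle point; optimal play is mixed.
Let Player I play T with probability p. Expected payoff against b1: 1p + 7(1−p) = −6p + 7; against b2: 9p + 0(1−p) = 9p.
Setting these equal: −6p + 7 = 9p ⇒ −15p = -7 ⇒ p = 7/15, and the value is (-6)·(7/15) + 7 = 21/5.
For Player II: with q = P(b1), equating T's and B's payoffs gives −8q + 9 = 7q ⇒ q = 3/5.

8/15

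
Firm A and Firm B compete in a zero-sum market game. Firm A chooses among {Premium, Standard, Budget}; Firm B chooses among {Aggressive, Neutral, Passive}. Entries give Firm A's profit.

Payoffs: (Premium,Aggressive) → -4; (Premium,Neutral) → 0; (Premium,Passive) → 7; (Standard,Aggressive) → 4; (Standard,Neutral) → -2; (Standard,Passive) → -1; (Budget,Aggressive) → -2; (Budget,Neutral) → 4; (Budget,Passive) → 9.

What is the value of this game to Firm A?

1

Row minima: Premium → -4, Standard → -2, Budget → -2; maximin = -2.
Column maxima: Aggressive → 4, Neutral → 4, Passive → 9; minimax = 4.
-2 ≠ 4, so there is no saddle point; optimal play is mixed.
Premium is strictly dominated by Budget, so Firm A never plays it.
Passive is strictly dominated by Neutral (it gives Firm A strictly more in every row), so Firm B never plays it.
On the remaining 2×2 (Standard, Budget vs Aggressive, Neutral):
Let Firm A play Standard with probability p. Expected payoff against Aggressive: 4p + (-2)(1−p) = 6p − 2; against Neutral: (-2)p + 4(1−p) = −6p + 4.
Setting these equal: 6p − 2 = −6p + 4 ⇒ 12p = 6 ⇒ p = 1/2, and the value is (6)·(1/2) − 2 = 1.
For Firm B: with q = P(Aggressive), equating Standard's and Budget's payoffs gives 6q − 2 = −6q + 4 ⇒ q = 1/2.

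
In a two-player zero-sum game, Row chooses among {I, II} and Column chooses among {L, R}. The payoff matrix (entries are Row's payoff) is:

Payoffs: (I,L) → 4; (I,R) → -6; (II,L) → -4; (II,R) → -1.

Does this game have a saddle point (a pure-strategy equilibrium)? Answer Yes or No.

Row minima: I → -6, II → -4; maximin = -4.
Column maxima: L → 4, R → -1; minimax = -1.
-4 ≠ -1, so no pure-strategy equilibrium exists.

No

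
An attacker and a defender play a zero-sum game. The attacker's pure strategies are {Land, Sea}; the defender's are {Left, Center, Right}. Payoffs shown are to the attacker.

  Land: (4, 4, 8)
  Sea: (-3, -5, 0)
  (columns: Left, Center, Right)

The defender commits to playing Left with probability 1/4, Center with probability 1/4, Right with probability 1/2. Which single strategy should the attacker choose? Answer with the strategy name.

Expected payoff of Land: (1/4)·4 + (1/4)·4 + (1/2)·8 = 6.
Expected payoff of Sea: (1/4)·(-3) + (1/4)·(-5) + (1/2)·0 = -2.
The largest is 6, so the attacker's best response is Land.

Land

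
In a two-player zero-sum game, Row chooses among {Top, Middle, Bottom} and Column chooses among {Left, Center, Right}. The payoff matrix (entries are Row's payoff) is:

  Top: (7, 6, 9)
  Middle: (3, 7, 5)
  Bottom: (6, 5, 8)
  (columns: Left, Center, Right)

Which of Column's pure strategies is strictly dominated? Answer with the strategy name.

Right

Left holds Row's payoff strictly below Right in every row: 7 < 9, 3 < 5, 6 < 8.
So Right is strictly dominated for Column.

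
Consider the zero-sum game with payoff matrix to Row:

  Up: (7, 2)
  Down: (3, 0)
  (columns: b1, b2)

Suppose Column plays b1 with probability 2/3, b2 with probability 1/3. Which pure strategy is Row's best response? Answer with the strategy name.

Expected payoff of Up: (2/3)·7 + (1/3)·2 = 16/3.
Expected payoff of Down: (2/3)·3 + (1/3)·0 = 2.
The largest is 16/3, so Row's best response is Up.

Up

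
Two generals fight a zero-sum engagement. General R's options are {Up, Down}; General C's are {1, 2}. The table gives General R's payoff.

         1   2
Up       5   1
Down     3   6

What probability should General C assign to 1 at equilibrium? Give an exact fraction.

5/7

Row minima: Up → 1, Down → 3; maximin = 3.
Column maxima: 1 → 5, 2 → 6; minimax = 5.
3 ≠ 5, so there is no saddle point; optimal play is mixed.
Let General R play Up with probability p. Expected payoff against 1: 5p + 3(1−p) = 2p + 3; against 2: 1p + 6(1−p) = −5p + 6.
Setting these equal: 2p + 3 = −5p + 6 ⇒ 7p = 3 ⇒ p = 3/7, and the value is (2)·(3/7) + 3 = 27/7.
For General C: with q = P(1), equating Up's and Down's payoffs gives 4q + 1 = −3q + 6 ⇒ q = 5/7.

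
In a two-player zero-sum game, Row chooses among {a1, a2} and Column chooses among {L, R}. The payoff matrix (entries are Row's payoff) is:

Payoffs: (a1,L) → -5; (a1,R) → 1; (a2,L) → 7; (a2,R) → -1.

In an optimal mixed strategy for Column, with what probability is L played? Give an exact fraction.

Row minima: a1 → -5, a2 → -1; maximin = -1.
Column maxima: L → 7, R → 1; minimax = 1.
-1 ≠ 1, so there is no saddle point; optimal play is mixed.
Let Row play a1 with probability p. Expected payoff against L: (-5)p + 7(1−p) = −12p + 7; against R: 1p + (-1)(1−p) = 2p − 1.
Setting these equal: −12p + 7 = 2p − 1 ⇒ −14p = -8 ⇒ p = 4/7, and the value is (-12)·(4/7) + 7 = 1/7.
For Column: with q = P(L), equating a1's and a2's payoffs gives −6q + 1 = 8q − 1 ⇒ q = 1/7.

1/7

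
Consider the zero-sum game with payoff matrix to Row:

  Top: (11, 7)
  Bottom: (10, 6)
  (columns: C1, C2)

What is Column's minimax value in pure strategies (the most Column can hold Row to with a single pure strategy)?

Column maxima: C1 → 11, C2 → 7.
The smallest of these is 7.

7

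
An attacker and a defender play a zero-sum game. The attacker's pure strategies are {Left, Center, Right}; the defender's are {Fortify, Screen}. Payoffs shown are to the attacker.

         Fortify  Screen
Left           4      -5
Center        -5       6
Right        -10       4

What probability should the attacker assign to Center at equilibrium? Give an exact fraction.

Row minima: Left → -5, Center → -5, Right → -10; maximin = -5.
Column maxima: Fortify → 4, Screen → 6; minimax = 4.
-5 ≠ 4, so there is no saddle point; optimal play is mixed.
Right is strictly dominated by Center, so the attacker never plays it.
On the remaining 2×2 (Left, Center vs Fortify, Screen):
Let the attacker play Left with probability p. Expected payoff against Fortify: 4p + (-5)(1−p) = 9p − 5; against Screen: (-5)p + 6(1−p) = −11p + 6.
Setting these equal: 9p − 5 = −11p + 6 ⇒ 20p = 11 ⇒ p = 11/20, and the value is (9)·(11/20) − 5 = -1/20.
For the defender: with q = P(Fortify), equating Left's and Center's payoffs gives 9q − 5 = −11q + 6 ⇒ q = 11/20.

9/20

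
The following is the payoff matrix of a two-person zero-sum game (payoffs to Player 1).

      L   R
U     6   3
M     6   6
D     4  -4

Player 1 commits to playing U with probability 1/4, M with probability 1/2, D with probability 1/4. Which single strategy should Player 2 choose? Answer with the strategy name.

If Player 2 plays L, Player 1's expected payoff is (1/4)·6 + (1/2)·6 + (1/4)·4 = 11/2.
If Player 2 plays R, Player 1's expected payoff is (1/4)·3 + (1/2)·6 + (1/4)·(-4) = 11/4.
Player 2 minimizes Player 1's payoff; the smallest is 11/4, so the best response is R.

R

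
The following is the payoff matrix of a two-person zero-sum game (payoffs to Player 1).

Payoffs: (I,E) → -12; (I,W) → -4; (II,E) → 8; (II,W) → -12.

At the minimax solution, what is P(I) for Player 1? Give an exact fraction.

Row minima: I → -12, II → -12; maximin = -12.
Column maxima: E → 8, W → -4; minimax = -4.
-12 ≠ -4, so there is no saddle point; optimal play is mixed.
Let Player 1 play I with probability p. Expected payoff against E: (-12)p + 8(1−p) = −20p + 8; against W: (-4)p + (-12)(1−p) = 8p − 12.
Setting these equal: −20p + 8 = 8p − 12 ⇒ −28p = -20 ⇒ p = 5/7, and the value is (-20)·(5/7) + 8 = -44/7.
For Player 2: with q = P(E), equating I's and II's payoffs gives −8q − 4 = 20q − 12 ⇒ q = 2/7.

5/7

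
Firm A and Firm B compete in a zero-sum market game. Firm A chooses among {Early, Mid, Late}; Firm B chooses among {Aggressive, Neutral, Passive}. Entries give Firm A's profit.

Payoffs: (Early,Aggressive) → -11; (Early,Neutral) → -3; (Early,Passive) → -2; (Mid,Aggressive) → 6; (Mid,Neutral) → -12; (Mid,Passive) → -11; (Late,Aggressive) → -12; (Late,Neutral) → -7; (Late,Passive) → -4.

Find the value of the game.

-75/13

Row minima: Early → -11, Mid → -12, Late → -12; maximin = -11.
Column maxima: Aggressive → 6, Neutral → -3, Passive → -2; minimax = -3.
-11 ≠ -3, so there is no saddle point; optimal play is mixed.
Late is strictly dominated by Early, so Firm A never plays it.
Passive is strictly dominated by Neutral (it gives Firm A strictly more in every row), so Firm B never plays it.
On the remaining 2×2 (Early, Mid vs Aggressive, Neutral):
Let Firm A play Early with probability p. Expected payoff against Aggressive: (-11)p + 6(1−p) = −17p + 6; against Neutral: (-3)p + (-12)(1−p) = 9p − 12.
Setting these equal: −17p + 6 = 9p − 12 ⇒ −26p = -18 ⇒ p = 9/13, and the value is (-17)·(9/13) + 6 = -75/13.
For Firm B: with q = P(Aggressive), equating Early's and Mid's payoffs gives −8q − 3 = 18q − 12 ⇒ q = 9/26.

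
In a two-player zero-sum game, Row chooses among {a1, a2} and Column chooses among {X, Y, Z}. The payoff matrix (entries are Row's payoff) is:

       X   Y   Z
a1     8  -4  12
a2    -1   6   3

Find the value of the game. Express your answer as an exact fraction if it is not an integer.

44/19

Row minima: a1 → -4, a2 → -1; maximin = -1.
Column maxima: X → 8, Y → 6, Z → 12; minimax = 6.
-1 ≠ 6, so there is no saddle point; optimal play is mixed.
Z is strictly dominated by X (it gives Row strictly more in every row), so Column never plays it.
On the remaining 2×2 (a1, a2 vs X, Y):
Let Row play a1 with probability p. Expected payoff against X: 8p + (-1)(1−p) = 9p − 1; against Y: (-4)p + 6(1−p) = −10p + 6.
Setting these equal: 9p − 1 = −10p + 6 ⇒ 19p = 7 ⇒ p = 7/19, and the value is (9)·(7/19) − 1 = 44/19.
For Column: with q = P(X), equating a1's and a2's payoffs gives 12q − 4 = −7q + 6 ⇒ q = 10/19.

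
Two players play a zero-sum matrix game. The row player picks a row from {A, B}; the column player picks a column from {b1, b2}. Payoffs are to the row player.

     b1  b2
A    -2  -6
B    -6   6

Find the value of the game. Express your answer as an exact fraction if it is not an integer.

-3

Row minima: A → -6, B → -6; maximin = -6.
Column maxima: b1 → -2, b2 → 6; minimax = -2.
-6 ≠ -2, so there is no saddle point; optimal play is mixed.
Let the row player play A with probability p. Expected payoff against b1: (-2)p + (-6)(1−p) = 4p − 6; against b2: (-6)p + 6(1−p) = −12p + 6.
Setting these equal: 4p − 6 = −12p + 6 ⇒ 16p = 12 ⇒ p = 3/4, and the value is (4)·(3/4) − 6 = -3.
For the column player: with q = P(b1), equating A's and B's payoffs gives 4q − 6 = −12q + 6 ⇒ q = 3/4.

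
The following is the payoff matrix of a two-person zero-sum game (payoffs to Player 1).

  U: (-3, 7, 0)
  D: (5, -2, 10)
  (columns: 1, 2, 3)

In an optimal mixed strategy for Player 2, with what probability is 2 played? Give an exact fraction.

8/17

Row minima: U → -3, D → -2; maximin = -2.
Column maxima: 1 → 5, 2 → 7, 3 → 10; minimax = 5.
-2 ≠ 5, so there is no saddle point; optimal play is mixed.
3 is strictly dominated by 1 (it gives Player 1 strictly more in every row), so Player 2 never plays it.
On the remaining 2×2 (U, D vs 1, 2):
Let Player 1 play U with probability p. Expected payoff against 1: (-3)p + 5(1−p) = −8p + 5; against 2: 7p + (-2)(1−p) = 9p − 2.
Setting these equal: −8p + 5 = 9p − 2 ⇒ −17p = -7 ⇒ p = 7/17, and the value is (-8)·(7/17) + 5 = 29/17.
For Player 2: with q = P(1), equating U's and D's payoffs gives −10q + 7 = 7q − 2 ⇒ q = 9/17.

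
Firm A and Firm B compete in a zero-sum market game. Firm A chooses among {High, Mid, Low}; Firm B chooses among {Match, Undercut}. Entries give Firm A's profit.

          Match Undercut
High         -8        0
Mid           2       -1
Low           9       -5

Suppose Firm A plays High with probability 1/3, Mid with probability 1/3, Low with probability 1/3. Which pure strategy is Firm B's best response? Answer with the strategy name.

If Firm B plays Match, Firm A's expected payoff is (1/3)·(-8) + (1/3)·2 + (1/3)·9 = 1.
If Firm B plays Undercut, Firm A's expected payoff is (1/3)·0 + (1/3)·(-1) + (1/3)·(-5) = -2.
Firm B minimizes Firm A's payoff; the smallest is -2, so the best response is Undercut.

Undercut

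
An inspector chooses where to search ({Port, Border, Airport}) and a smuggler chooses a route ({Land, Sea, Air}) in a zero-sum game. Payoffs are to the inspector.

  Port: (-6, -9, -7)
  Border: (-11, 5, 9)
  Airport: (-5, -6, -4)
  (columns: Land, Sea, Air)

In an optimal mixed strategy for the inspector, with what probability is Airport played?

16/17

Row minima: Port → -9, Border → -11, Airport → -6; maximin = -6.
Column maxima: Land → -5, Sea → 5, Air → 9; minimax = -5.
-6 ≠ -5, so there is no saddle point; optimal play is mixed.
Port is strictly dominated by Airport, so the inspector never plays it.
With Port eliminated, Air is strictly dominated by Land (it gives the inspector strictly more in every remaining row), so the smuggler never plays it.
On the remaining 2×2 (Border, Airport vs Land, Sea):
Let the inspector play Border with probability p. Expected payoff against Land: (-11)p + (-5)(1−p) = −6p − 5; against Sea: 5p + (-6)(1−p) = 11p − 6.
Setting these equal: −6p − 5 = 11p − 6 ⇒ −17p = -1 ⇒ p = 1/17, and the value is (-6)·(1/17) − 5 = -91/17.
For the smuggler: with q = P(Land), equating Border's and Airport's payoffs gives −16q + 5 = q − 6 ⇒ q = 11/17.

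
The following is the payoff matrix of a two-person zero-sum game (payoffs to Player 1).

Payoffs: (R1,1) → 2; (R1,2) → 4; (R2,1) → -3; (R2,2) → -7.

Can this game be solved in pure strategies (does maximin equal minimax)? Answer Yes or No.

Row minima: R1 → 2, R2 → -7; maximin = 2.
Column maxima: 1 → 2, 2 → 4; minimax = 2.
maximin = minimax = 2, so a saddle point exists.

Yes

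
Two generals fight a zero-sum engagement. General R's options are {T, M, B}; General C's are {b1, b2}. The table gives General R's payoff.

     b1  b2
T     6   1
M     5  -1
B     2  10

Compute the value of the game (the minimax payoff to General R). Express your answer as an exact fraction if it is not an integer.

Row minima: T → 1, M → -1, B → 2; maximin = 2.
Column maxima: b1 → 6, b2 → 10; minimax = 6.
2 ≠ 6, so there is no saddle point; optimal play is mixed.
M is strictly dominated by T, so General R never plays it.
On the remaining 2×2 (T, B vs b1, b2):
Let General R play T with probability p. Expected payoff against b1: 6p + 2(1−p) = 4p + 2; against b2: 1p + 10(1−p) = −9p + 10.
Setting these equal: 4p + 2 = −9p + 10 ⇒ 13p = 8 ⇒ p = 8/13, and the value is (4)·(8/13) + 2 = 58/13.
For General C: with q = P(b1), equating T's and B's payoffs gives 5q + 1 = −8q + 10 ⇒ q = 9/13.

58/13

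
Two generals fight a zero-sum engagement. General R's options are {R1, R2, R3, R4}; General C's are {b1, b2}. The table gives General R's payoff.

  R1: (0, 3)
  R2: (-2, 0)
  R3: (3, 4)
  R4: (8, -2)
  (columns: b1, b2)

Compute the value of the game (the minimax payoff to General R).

38/11

Row minima: R1 → 0, R2 → -2, R3 → 3, R4 → -2; maximin = 3.
Column maxima: b1 → 8, b2 → 4; minimax = 4.
3 ≠ 4, so there is no saddle point; optimal play is mixed.
R1 is strictly dominated by R3, so General R never plays it.
R2 is strictly dominated by R3, so General R never plays it.
On the remaining 2×2 (R3, R4 vs b1, b2):
Let General R play R3 with probability p. Expected payoff against b1: 3p + 8(1−p) = −5p + 8; against b2: 4p + (-2)(1−p) = 6p − 2.
Setting these equal: −5p + 8 = 6p − 2 ⇒ −11p = -10 ⇒ p = 10/11, and the value is (-5)·(10/11) + 8 = 38/11.
For General C: with q = P(b1), equating R3's and R4's payoffs gives −q + 4 = 10q − 2 ⇒ q = 6/11.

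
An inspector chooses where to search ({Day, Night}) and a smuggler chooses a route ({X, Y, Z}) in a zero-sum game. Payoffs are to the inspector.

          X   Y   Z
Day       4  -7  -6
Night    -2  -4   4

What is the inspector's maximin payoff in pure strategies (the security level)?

Row minima: Day → -7, Night → -4.
The best of these is -4.

-4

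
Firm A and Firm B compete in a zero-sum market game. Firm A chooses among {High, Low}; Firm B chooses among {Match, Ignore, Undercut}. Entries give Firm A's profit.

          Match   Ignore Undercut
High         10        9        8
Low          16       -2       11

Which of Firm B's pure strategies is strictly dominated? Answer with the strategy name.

Match

Ignore holds Firm A's payoff strictly below Match in every row: 9 < 10, -2 < 16.
So Match is strictly dominated for Firm B.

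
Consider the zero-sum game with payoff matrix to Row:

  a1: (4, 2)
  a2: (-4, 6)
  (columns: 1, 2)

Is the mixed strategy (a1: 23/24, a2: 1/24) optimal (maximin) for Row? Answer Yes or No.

No

Against 1 this mix gives (23/24)·4 + (1/24)·(-4) = 11/3.
Against 2 this mix gives (23/24)·2 + (1/24)·6 = 13/6.
Column will play 2, holding Row to 13/6. Shifting weight toward the row that does better against 2 would raise this floor (the equalizing mix achieves 8/3 against both 2 and 1), so the proposed strategy is not optimal.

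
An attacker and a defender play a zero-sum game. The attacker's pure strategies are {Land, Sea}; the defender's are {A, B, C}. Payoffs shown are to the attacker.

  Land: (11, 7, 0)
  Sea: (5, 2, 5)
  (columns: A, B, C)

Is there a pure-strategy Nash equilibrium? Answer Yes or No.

Row minima: Land → 0, Sea → 2; maximin = 2.
Column maxima: A → 11, B → 7, C → 5; minimax = 5.
2 ≠ 5, so no pure-strategy equilibrium exists.

No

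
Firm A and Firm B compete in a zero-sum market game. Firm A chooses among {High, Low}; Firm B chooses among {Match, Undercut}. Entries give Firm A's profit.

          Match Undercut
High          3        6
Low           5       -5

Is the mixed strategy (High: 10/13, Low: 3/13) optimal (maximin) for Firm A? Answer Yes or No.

Against Match this mix gives (10/13)·3 + (3/13)·5 = 45/13.
Against Undercut this mix gives (10/13)·6 + (3/13)·(-5) = 45/13.
All of Firm B's active replies (Match, Undercut) yield 45/13, and no column does worse for Firm A. The mix makes Firm B indifferent and guarantees 45/13, so it is optimal.

Yes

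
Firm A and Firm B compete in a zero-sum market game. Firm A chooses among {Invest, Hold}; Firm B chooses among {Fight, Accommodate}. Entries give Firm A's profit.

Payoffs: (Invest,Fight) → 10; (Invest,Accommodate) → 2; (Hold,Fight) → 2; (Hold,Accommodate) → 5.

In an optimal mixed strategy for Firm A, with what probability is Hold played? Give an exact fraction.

Row minima: Invest → 2, Hold → 2; maximin = 2.
Column maxima: Fight → 10, Accommodate → 5; minimax = 5.
2 ≠ 5, so there is no saddle point; optimal play is mixed.
Let Firm A play Invest with probability p. Expected payoff against Fight: 10p + 2(1−p) = 8p + 2; against Accommodate: 2p + 5(1−p) = −3p + 5.
Setting these equal: 8p + 2 = −3p + 5 ⇒ 11p = 3 ⇒ p = 3/11, and the value is (8)·(3/11) + 2 = 46/11.
For Firm B: with q = P(Fight), equating Invest's and Hold's payoffs gives 8q + 2 = −3q + 5 ⇒ q = 3/11.

8/11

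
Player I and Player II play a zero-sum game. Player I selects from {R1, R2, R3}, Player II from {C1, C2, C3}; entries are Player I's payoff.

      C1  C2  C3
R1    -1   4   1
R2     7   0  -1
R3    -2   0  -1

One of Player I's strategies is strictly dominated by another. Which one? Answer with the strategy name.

R1 gives a strictly higher payoff than R3 against every column: -1 > -2, 4 > 0, 1 > -1.
So R3 is strictly dominated and Player I never plays it.

R3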